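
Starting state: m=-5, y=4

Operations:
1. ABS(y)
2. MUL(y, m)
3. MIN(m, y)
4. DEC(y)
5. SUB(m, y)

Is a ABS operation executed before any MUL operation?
Yes

First ABS: step 1
First MUL: step 2
Since 1 < 2, ABS comes first.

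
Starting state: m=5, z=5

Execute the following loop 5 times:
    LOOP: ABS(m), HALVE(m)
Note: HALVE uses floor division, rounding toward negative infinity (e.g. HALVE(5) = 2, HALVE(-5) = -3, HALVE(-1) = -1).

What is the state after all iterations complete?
m=0, z=5

Iteration trace:
Start: m=5, z=5
After iteration 1: m=2, z=5
After iteration 2: m=1, z=5
After iteration 3: m=0, z=5
After iteration 4: m=0, z=5
After iteration 5: m=0, z=5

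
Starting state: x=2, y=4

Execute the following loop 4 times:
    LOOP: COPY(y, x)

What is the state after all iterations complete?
x=2, y=2

Iteration trace:
Start: x=2, y=4
After iteration 1: x=2, y=2
After iteration 2: x=2, y=2
After iteration 3: x=2, y=2
After iteration 4: x=2, y=2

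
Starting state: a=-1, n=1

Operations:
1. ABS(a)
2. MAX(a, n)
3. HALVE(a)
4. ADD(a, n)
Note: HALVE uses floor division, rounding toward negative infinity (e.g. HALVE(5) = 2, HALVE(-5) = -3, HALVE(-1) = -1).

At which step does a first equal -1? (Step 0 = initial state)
Step 0

Tracing a:
Initial: a = -1 ← first occurrence
After step 1: a = 1
After step 2: a = 1
After step 3: a = 0
After step 4: a = 1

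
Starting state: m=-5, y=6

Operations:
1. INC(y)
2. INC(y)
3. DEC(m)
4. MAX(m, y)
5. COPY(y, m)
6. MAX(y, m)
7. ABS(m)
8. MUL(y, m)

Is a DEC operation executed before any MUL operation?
Yes

First DEC: step 3
First MUL: step 8
Since 3 < 8, DEC comes first.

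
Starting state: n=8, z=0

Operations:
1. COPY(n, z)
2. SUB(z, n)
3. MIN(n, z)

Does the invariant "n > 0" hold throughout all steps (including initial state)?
No, violated after step 1

The invariant is violated after step 1.

State at each step:
Initial: n=8, z=0
After step 1: n=0, z=0
After step 2: n=0, z=0
After step 3: n=0, z=0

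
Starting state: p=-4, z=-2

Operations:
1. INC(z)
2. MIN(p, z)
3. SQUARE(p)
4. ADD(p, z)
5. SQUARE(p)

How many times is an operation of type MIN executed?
1

Counting MIN operations:
Step 2: MIN(p, z) ← MIN
Total: 1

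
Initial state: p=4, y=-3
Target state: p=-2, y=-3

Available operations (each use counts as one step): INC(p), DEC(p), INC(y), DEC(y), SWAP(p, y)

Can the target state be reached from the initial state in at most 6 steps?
Yes

Path (6 steps): DEC(p) → DEC(p) → DEC(p) → DEC(p) → DEC(p) → DEC(p)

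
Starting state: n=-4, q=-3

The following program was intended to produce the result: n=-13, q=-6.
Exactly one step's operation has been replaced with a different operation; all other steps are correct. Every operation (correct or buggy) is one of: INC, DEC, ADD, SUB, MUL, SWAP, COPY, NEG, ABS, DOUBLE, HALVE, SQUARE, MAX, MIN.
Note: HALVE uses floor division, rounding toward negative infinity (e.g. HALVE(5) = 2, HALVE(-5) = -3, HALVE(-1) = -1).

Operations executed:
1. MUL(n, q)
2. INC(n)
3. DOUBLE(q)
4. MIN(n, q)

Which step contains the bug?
Step 4

Trace with buggy code:
Initial: n=-4, q=-3
After step 1: n=12, q=-3
After step 2: n=13, q=-3
After step 3: n=13, q=-6
After step 4: n=-6, q=-6
Actual final n=-6, q=-6 ≠ expected n=-13, q=-6.
Step 4 is the only position where a single-operation replacement can produce the expected result.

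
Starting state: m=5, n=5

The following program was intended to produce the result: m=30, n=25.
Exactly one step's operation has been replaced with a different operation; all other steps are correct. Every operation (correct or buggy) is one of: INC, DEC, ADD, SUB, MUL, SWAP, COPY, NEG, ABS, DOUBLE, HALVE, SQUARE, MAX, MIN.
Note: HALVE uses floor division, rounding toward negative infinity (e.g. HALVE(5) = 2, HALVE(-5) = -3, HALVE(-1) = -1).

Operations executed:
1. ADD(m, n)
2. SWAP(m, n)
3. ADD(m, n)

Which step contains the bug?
Step 1

Trace with buggy code:
Initial: m=5, n=5
After step 1: m=10, n=5
After step 2: m=5, n=10
After step 3: m=15, n=10
Actual final m=15, n=10 ≠ expected m=30, n=25.
Step 1 is the only position where a single-operation replacement can produce the expected result.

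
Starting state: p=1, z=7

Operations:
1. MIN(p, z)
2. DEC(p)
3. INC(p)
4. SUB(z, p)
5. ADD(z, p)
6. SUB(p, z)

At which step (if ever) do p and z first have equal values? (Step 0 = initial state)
Never

p and z never become equal during execution.

Comparing values at each step:
Initial: p=1, z=7
After step 1: p=1, z=7
After step 2: p=0, z=7
After step 3: p=1, z=7
After step 4: p=1, z=6
After step 5: p=1, z=7
After step 6: p=-6, z=7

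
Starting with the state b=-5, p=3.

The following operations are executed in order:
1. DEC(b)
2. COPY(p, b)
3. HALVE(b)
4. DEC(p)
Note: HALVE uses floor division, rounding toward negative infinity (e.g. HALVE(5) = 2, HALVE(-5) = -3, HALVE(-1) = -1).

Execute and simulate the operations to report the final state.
{b: -3, p: -7}

Step-by-step execution:
Initial: b=-5, p=3
After step 1 (DEC(b)): b=-6, p=3
After step 2 (COPY(p, b)): b=-6, p=-6
After step 3 (HALVE(b)): b=-3, p=-6
After step 4 (DEC(p)): b=-3, p=-7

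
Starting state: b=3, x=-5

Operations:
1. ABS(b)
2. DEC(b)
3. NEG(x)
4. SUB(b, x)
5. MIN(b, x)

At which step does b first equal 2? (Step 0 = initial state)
Step 2

Tracing b:
Initial: b = 3
After step 1: b = 3
After step 2: b = 2 ← first occurrence
After step 3: b = 2
After step 4: b = -3
After step 5: b = -3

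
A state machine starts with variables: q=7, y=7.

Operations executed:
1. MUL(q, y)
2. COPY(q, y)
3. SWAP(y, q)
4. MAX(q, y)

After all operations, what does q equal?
q = 7

Tracing execution:
Step 1: MUL(q, y) → q = 49
Step 2: COPY(q, y) → q = 7
Step 3: SWAP(y, q) → q = 7
Step 4: MAX(q, y) → q = 7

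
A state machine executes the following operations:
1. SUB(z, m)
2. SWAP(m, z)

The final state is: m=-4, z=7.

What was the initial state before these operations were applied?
m=7, z=3

Working backwards:
Final state: m=-4, z=7
Before step 2 (SWAP(m, z)): m=7, z=-4
Before step 1 (SUB(z, m)): m=7, z=3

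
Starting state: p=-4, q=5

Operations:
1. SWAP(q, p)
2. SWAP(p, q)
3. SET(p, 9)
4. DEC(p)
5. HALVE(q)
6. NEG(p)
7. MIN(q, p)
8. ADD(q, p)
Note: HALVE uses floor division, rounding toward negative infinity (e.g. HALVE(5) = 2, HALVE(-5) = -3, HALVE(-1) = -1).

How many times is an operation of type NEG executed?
1

Counting NEG operations:
Step 6: NEG(p) ← NEG
Total: 1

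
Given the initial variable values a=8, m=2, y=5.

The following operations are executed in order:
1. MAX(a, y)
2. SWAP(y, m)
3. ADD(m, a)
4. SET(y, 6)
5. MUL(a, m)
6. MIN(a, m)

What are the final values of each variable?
{a: 13, m: 13, y: 6}

Step-by-step execution:
Initial: a=8, m=2, y=5
After step 1 (MAX(a, y)): a=8, m=2, y=5
After step 2 (SWAP(y, m)): a=8, m=5, y=2
After step 3 (ADD(m, a)): a=8, m=13, y=2
After step 4 (SET(y, 6)): a=8, m=13, y=6
After step 5 (MUL(a, m)): a=104, m=13, y=6
After step 6 (MIN(a, m)): a=13, m=13, y=6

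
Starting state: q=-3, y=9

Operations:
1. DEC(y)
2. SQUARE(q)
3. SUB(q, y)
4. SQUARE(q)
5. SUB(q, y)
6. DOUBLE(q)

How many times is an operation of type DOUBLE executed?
1

Counting DOUBLE operations:
Step 6: DOUBLE(q) ← DOUBLE
Total: 1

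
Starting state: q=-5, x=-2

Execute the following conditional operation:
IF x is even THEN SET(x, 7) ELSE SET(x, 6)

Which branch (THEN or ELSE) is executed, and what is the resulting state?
Branch: THEN, Final state: q=-5, x=7

Evaluating condition: x is even
Condition is True, so THEN branch executes
After SET(x, 7): q=-5, x=7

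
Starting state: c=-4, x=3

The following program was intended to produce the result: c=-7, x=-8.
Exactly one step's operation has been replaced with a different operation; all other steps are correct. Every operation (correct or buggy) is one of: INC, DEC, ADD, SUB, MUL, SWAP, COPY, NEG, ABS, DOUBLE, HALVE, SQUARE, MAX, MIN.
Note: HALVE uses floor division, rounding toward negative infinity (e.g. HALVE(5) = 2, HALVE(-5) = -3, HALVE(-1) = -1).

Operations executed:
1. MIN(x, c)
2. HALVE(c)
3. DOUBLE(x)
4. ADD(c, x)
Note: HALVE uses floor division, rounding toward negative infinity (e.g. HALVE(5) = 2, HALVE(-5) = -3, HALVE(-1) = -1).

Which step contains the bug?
Step 1

Trace with buggy code:
Initial: c=-4, x=3
After step 1: c=-4, x=-4
After step 2: c=-2, x=-4
After step 3: c=-2, x=-8
After step 4: c=-10, x=-8
Actual final c=-10, x=-8 ≠ expected c=-7, x=-8.
Step 1 is the only position where a single-operation replacement can produce the expected result.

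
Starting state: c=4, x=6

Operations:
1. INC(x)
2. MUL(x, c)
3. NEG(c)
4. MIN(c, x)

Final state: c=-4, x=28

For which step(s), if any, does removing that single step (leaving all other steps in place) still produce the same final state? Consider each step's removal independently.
Step(s) 4

Testing removal of each single step:
Without step 1: final = c=-4, x=24 (different)
Without step 2: final = c=-4, x=7 (different)
Without step 3: final = c=4, x=28 (different)
Without step 4: final = c=-4, x=28 (same)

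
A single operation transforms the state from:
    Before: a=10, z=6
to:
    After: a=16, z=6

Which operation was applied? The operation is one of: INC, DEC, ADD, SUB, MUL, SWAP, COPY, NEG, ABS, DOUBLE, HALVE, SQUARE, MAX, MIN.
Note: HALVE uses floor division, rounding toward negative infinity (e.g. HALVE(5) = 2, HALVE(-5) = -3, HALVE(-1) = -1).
ADD(a, z)

Analyzing the change:
Before: a=10, z=6
After: a=16, z=6
Variable a changed from 10 to 16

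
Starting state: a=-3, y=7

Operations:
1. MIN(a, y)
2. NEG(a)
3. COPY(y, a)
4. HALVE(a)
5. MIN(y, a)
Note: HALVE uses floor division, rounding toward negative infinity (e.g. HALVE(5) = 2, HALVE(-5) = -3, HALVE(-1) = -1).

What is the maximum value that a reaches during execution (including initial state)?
3

Values of a at each step:
Initial: a = -3
After step 1: a = -3
After step 2: a = 3 ← maximum
After step 3: a = 3
After step 4: a = 1
After step 5: a = 1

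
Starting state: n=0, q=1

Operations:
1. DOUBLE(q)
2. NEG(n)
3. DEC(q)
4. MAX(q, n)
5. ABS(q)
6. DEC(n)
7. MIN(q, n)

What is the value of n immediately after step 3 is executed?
n = 0

Tracing n through execution:
Initial: n = 0
After step 1 (DOUBLE(q)): n = 0
After step 2 (NEG(n)): n = 0
After step 3 (DEC(q)): n = 0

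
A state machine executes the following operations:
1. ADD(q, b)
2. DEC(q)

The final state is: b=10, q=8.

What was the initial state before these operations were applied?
b=10, q=-1

Working backwards:
Final state: b=10, q=8
Before step 2 (DEC(q)): b=10, q=9
Before step 1 (ADD(q, b)): b=10, q=-1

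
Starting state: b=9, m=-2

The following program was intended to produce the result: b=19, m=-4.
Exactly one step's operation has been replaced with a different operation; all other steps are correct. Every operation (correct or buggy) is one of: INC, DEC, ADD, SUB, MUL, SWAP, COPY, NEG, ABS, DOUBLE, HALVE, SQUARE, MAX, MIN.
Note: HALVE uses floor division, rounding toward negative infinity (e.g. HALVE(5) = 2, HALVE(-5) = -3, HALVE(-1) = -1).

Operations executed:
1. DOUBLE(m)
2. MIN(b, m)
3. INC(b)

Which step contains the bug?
Step 2

Trace with buggy code:
Initial: b=9, m=-2
After step 1: b=9, m=-4
After step 2: b=-4, m=-4
After step 3: b=-3, m=-4
Actual final b=-3, m=-4 ≠ expected b=19, m=-4.
Step 2 is the only position where a single-operation replacement can produce the expected result.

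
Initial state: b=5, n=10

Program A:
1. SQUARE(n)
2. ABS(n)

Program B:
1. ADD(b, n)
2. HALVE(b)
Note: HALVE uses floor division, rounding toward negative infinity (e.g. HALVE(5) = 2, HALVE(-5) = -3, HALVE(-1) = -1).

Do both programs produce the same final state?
No

Program A final state: b=5, n=100
Program B final state: b=7, n=10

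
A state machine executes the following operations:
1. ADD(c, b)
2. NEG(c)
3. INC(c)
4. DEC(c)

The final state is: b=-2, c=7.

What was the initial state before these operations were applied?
b=-2, c=-5

Working backwards:
Final state: b=-2, c=7
Before step 4 (DEC(c)): b=-2, c=8
Before step 3 (INC(c)): b=-2, c=7
Before step 2 (NEG(c)): b=-2, c=-7
Before step 1 (ADD(c, b)): b=-2, c=-5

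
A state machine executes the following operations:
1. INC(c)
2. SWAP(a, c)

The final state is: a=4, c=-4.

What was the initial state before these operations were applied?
a=-4, c=3

Working backwards:
Final state: a=4, c=-4
Before step 2 (SWAP(a, c)): a=-4, c=4
Before step 1 (INC(c)): a=-4, c=3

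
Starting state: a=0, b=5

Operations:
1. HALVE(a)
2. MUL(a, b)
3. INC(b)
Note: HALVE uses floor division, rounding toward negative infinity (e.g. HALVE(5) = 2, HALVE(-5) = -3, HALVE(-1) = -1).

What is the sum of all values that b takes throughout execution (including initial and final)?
21

Values of b at each step:
Initial: b = 5
After step 1: b = 5
After step 2: b = 5
After step 3: b = 6
Sum = 5 + 5 + 5 + 6 = 21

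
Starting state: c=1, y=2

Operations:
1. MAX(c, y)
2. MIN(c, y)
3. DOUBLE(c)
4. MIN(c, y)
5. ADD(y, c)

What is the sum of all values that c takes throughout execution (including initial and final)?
13

Values of c at each step:
Initial: c = 1
After step 1: c = 2
After step 2: c = 2
After step 3: c = 4
After step 4: c = 2
After step 5: c = 2
Sum = 1 + 2 + 2 + 4 + 2 + 2 = 13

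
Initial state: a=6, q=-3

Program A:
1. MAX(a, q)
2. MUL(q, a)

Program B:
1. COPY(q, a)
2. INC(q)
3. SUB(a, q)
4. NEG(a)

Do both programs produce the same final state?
No

Program A final state: a=6, q=-18
Program B final state: a=1, q=7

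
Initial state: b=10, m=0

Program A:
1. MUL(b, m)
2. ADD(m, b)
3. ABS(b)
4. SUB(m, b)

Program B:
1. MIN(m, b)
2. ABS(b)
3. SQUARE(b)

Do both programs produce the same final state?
No

Program A final state: b=0, m=0
Program B final state: b=100, m=0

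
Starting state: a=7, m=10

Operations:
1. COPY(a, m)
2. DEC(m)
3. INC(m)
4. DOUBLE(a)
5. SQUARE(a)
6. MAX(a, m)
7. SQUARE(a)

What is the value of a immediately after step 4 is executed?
a = 20

Tracing a through execution:
Initial: a = 7
After step 1 (COPY(a, m)): a = 10
After step 2 (DEC(m)): a = 10
After step 3 (INC(m)): a = 10
After step 4 (DOUBLE(a)): a = 20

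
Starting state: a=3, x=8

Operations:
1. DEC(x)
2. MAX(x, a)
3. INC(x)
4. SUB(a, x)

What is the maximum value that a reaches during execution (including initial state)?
3

Values of a at each step:
Initial: a = 3 ← maximum
After step 1: a = 3
After step 2: a = 3
After step 3: a = 3
After step 4: a = -5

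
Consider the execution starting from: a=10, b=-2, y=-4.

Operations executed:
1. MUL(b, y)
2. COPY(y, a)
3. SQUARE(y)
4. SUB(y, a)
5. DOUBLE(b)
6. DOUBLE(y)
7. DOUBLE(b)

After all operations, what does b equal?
b = 32

Tracing execution:
Step 1: MUL(b, y) → b = 8
Step 2: COPY(y, a) → b = 8
Step 3: SQUARE(y) → b = 8
Step 4: SUB(y, a) → b = 8
Step 5: DOUBLE(b) → b = 16
Step 6: DOUBLE(y) → b = 16
Step 7: DOUBLE(b) → b = 32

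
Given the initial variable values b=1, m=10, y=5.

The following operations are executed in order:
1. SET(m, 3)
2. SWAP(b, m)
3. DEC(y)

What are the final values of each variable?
{b: 3, m: 1, y: 4}

Step-by-step execution:
Initial: b=1, m=10, y=5
After step 1 (SET(m, 3)): b=1, m=3, y=5
After step 2 (SWAP(b, m)): b=3, m=1, y=5
After step 3 (DEC(y)): b=3, m=1, y=4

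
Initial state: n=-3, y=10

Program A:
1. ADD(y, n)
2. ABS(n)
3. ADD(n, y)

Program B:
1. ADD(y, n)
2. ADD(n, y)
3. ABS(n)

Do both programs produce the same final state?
No

Program A final state: n=10, y=7
Program B final state: n=4, y=7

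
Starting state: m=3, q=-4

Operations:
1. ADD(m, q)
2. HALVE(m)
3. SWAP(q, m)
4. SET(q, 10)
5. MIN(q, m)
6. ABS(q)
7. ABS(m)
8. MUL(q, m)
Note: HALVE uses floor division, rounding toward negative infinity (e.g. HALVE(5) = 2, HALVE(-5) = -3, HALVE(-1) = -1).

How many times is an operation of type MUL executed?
1

Counting MUL operations:
Step 8: MUL(q, m) ← MUL
Total: 1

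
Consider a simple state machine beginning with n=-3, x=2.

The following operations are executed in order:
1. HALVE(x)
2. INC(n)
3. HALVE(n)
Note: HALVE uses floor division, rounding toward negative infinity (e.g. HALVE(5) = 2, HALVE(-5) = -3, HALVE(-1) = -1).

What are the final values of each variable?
{n: -1, x: 1}

Step-by-step execution:
Initial: n=-3, x=2
After step 1 (HALVE(x)): n=-3, x=1
After step 2 (INC(n)): n=-2, x=1
After step 3 (HALVE(n)): n=-1, x=1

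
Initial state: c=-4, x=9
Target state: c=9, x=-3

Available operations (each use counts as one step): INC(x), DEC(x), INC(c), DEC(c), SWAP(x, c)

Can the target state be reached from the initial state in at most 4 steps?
Yes

Path (2 steps): INC(c) → SWAP(x, c)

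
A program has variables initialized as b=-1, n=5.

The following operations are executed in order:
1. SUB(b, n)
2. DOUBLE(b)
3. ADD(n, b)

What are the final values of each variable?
{b: -12, n: -7}

Step-by-step execution:
Initial: b=-1, n=5
After step 1 (SUB(b, n)): b=-6, n=5
After step 2 (DOUBLE(b)): b=-12, n=5
After step 3 (ADD(n, b)): b=-12, n=-7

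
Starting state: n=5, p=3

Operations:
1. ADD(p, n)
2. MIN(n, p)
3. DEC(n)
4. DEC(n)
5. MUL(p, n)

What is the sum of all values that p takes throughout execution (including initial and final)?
59

Values of p at each step:
Initial: p = 3
After step 1: p = 8
After step 2: p = 8
After step 3: p = 8
After step 4: p = 8
After step 5: p = 24
Sum = 3 + 8 + 8 + 8 + 8 + 24 = 59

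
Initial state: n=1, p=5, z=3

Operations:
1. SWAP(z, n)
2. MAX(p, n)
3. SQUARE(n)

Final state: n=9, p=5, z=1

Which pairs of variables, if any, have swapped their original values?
None

Comparing initial and final values:
p: 5 → 5
n: 1 → 9
z: 3 → 1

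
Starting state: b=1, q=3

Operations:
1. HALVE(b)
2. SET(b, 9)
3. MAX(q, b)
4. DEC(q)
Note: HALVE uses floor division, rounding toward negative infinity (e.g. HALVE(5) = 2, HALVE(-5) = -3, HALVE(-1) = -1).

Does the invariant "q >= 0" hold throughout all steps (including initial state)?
Yes

The invariant holds at every step.

State at each step:
Initial: b=1, q=3
After step 1: b=0, q=3
After step 2: b=9, q=3
After step 3: b=9, q=9
After step 4: b=9, q=8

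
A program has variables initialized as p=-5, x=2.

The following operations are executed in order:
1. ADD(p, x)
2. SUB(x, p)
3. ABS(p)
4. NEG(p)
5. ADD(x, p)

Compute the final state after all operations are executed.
{p: -3, x: 2}

Step-by-step execution:
Initial: p=-5, x=2
After step 1 (ADD(p, x)): p=-3, x=2
After step 2 (SUB(x, p)): p=-3, x=5
After step 3 (ABS(p)): p=3, x=5
After step 4 (NEG(p)): p=-3, x=5
After step 5 (ADD(x, p)): p=-3, x=2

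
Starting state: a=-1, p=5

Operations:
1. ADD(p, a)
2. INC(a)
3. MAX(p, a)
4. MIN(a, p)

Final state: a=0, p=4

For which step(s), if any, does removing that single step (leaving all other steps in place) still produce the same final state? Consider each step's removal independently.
Step(s) 3, 4

Testing removal of each single step:
Without step 1: final = a=0, p=5 (different)
Without step 2: final = a=-1, p=4 (different)
Without step 3: final = a=0, p=4 (same)
Without step 4: final = a=0, p=4 (same)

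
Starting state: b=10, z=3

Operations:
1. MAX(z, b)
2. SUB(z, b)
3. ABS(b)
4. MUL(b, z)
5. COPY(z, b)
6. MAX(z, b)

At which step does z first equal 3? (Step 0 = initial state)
Step 0

Tracing z:
Initial: z = 3 ← first occurrence
After step 1: z = 10
After step 2: z = 0
After step 3: z = 0
After step 4: z = 0
After step 5: z = 0
After step 6: z = 0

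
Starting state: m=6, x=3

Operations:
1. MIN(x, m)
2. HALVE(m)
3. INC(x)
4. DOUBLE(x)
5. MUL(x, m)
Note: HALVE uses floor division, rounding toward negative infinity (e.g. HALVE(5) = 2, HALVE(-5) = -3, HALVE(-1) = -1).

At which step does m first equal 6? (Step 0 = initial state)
Step 0

Tracing m:
Initial: m = 6 ← first occurrence
After step 1: m = 6
After step 2: m = 3
After step 3: m = 3
After step 4: m = 3
After step 5: m = 3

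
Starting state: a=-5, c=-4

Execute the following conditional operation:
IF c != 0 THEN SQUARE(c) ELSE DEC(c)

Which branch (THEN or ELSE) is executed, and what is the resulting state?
Branch: THEN, Final state: a=-5, c=16

Evaluating condition: c != 0
c = -4
Condition is True, so THEN branch executes
After SQUARE(c): a=-5, c=16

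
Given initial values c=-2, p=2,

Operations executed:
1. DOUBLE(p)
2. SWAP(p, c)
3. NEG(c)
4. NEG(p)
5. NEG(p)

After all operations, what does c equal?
c = -4

Tracing execution:
Step 1: DOUBLE(p) → c = -2
Step 2: SWAP(p, c) → c = 4
Step 3: NEG(c) → c = -4
Step 4: NEG(p) → c = -4
Step 5: NEG(p) → c = -4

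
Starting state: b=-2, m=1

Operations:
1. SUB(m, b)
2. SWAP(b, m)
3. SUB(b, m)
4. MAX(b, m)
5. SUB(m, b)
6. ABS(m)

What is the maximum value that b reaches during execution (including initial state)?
5

Values of b at each step:
Initial: b = -2
After step 1: b = -2
After step 2: b = 3
After step 3: b = 5 ← maximum
After step 4: b = 5
After step 5: b = 5
After step 6: b = 5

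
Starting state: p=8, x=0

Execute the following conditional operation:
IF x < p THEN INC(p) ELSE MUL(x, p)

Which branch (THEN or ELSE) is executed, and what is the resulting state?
Branch: THEN, Final state: p=9, x=0

Evaluating condition: x < p
x = 0, p = 8
Condition is True, so THEN branch executes
After INC(p): p=9, x=0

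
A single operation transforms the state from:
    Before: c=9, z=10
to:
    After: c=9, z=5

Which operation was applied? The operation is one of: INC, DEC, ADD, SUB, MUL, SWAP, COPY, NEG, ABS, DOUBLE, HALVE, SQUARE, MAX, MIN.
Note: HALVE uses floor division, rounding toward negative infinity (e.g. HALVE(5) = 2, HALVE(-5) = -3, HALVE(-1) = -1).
HALVE(z)

Analyzing the change:
Before: c=9, z=10
After: c=9, z=5
Variable z changed from 10 to 5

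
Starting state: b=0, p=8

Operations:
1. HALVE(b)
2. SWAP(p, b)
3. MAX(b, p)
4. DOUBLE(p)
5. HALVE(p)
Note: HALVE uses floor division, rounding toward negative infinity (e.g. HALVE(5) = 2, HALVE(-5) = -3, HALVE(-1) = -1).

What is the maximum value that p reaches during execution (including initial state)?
8

Values of p at each step:
Initial: p = 8 ← maximum
After step 1: p = 8
After step 2: p = 0
After step 3: p = 0
After step 4: p = 0
After step 5: p = 0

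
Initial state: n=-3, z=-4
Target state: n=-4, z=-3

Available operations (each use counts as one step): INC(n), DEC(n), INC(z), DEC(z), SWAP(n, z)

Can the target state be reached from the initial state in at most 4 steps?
Yes

Path (1 step): SWAP(n, z)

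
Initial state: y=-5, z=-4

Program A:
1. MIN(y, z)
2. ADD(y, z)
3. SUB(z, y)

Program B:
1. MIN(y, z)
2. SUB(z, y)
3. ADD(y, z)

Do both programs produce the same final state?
No

Program A final state: y=-9, z=5
Program B final state: y=-4, z=1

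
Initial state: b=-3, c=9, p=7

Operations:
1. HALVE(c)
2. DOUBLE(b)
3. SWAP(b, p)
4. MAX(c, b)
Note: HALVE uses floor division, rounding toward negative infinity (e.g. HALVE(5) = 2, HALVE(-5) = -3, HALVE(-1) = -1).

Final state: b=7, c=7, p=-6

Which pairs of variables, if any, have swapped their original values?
None

Comparing initial and final values:
b: -3 → 7
c: 9 → 7
p: 7 → -6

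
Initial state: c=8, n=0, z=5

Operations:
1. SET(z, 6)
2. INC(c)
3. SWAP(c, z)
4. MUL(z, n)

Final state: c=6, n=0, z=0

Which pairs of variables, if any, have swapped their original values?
None

Comparing initial and final values:
z: 5 → 0
c: 8 → 6
n: 0 → 0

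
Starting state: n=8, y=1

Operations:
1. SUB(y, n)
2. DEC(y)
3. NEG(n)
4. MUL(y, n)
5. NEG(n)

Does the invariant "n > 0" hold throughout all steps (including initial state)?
No, violated after step 3

The invariant is violated after step 3.

State at each step:
Initial: n=8, y=1
After step 1: n=8, y=-7
After step 2: n=8, y=-8
After step 3: n=-8, y=-8
After step 4: n=-8, y=64
After step 5: n=8, y=64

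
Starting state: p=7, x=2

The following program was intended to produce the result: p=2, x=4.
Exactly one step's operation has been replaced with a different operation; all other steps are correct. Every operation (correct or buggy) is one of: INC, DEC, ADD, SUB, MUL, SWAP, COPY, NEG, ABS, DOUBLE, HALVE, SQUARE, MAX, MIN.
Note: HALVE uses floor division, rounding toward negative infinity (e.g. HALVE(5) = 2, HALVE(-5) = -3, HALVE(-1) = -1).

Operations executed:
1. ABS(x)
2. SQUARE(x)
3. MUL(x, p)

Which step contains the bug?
Step 2

Trace with buggy code:
Initial: p=7, x=2
After step 1: p=7, x=2
After step 2: p=7, x=4
After step 3: p=7, x=28
Actual final p=7, x=28 ≠ expected p=2, x=4.
Step 2 is the only position where a single-operation replacement can produce the expected result.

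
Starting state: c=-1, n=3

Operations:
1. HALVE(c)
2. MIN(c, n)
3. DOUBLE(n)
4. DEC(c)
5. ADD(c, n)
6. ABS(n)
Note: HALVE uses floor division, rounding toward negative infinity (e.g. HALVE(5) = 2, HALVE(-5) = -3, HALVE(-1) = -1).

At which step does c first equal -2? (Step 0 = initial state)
Step 4

Tracing c:
Initial: c = -1
After step 1: c = -1
After step 2: c = -1
After step 3: c = -1
After step 4: c = -2 ← first occurrence
After step 5: c = 4
After step 6: c = 4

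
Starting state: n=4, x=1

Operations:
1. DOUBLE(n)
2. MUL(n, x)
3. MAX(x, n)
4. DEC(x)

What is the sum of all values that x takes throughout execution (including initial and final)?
18

Values of x at each step:
Initial: x = 1
After step 1: x = 1
After step 2: x = 1
After step 3: x = 8
After step 4: x = 7
Sum = 1 + 1 + 1 + 8 + 7 = 18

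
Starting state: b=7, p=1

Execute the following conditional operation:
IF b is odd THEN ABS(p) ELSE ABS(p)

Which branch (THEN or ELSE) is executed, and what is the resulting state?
Branch: THEN, Final state: b=7, p=1

Evaluating condition: b is odd
Condition is True, so THEN branch executes
After ABS(p): b=7, p=1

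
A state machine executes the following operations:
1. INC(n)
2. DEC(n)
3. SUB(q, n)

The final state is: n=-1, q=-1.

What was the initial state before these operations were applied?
n=-1, q=-2

Working backwards:
Final state: n=-1, q=-1
Before step 3 (SUB(q, n)): n=-1, q=-2
Before step 2 (DEC(n)): n=0, q=-2
Before step 1 (INC(n)): n=-1, q=-2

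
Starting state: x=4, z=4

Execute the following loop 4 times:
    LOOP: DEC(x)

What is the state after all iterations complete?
x=0, z=4

Iteration trace:
Start: x=4, z=4
After iteration 1: x=3, z=4
After iteration 2: x=2, z=4
After iteration 3: x=1, z=4
After iteration 4: x=0, z=4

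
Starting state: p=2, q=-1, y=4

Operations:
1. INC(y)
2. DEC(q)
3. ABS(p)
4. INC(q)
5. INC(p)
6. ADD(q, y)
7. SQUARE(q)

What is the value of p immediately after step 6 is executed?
p = 3

Tracing p through execution:
Initial: p = 2
After step 1 (INC(y)): p = 2
After step 2 (DEC(q)): p = 2
After step 3 (ABS(p)): p = 2
After step 4 (INC(q)): p = 2
After step 5 (INC(p)): p = 3
After step 6 (ADD(q, y)): p = 3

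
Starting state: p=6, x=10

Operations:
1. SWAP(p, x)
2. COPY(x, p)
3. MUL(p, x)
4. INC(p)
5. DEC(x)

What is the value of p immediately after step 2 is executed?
p = 10

Tracing p through execution:
Initial: p = 6
After step 1 (SWAP(p, x)): p = 10
After step 2 (COPY(x, p)): p = 10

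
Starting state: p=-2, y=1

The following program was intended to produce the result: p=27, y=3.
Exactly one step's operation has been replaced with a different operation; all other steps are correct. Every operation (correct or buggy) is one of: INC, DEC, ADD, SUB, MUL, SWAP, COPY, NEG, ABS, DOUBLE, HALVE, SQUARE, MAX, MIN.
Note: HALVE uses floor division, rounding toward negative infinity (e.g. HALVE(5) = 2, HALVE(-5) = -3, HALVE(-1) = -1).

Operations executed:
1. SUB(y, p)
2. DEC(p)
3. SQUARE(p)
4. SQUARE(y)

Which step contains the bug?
Step 4

Trace with buggy code:
Initial: p=-2, y=1
After step 1: p=-2, y=3
After step 2: p=-3, y=3
After step 3: p=9, y=3
After step 4: p=9, y=9
Actual final p=9, y=9 ≠ expected p=27, y=3.
Step 4 is the only position where a single-operation replacement can produce the expected result.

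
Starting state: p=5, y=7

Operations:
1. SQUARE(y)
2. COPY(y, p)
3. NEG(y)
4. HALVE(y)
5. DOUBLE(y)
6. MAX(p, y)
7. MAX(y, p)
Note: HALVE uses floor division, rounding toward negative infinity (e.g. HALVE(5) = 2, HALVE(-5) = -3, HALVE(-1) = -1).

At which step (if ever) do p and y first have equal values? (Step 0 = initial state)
Step 2

p and y first become equal after step 2.

Comparing values at each step:
Initial: p=5, y=7
After step 1: p=5, y=49
After step 2: p=5, y=5 ← equal!
After step 3: p=5, y=-5
After step 4: p=5, y=-3
After step 5: p=5, y=-6
After step 6: p=5, y=-6
After step 7: p=5, y=5 ← equal!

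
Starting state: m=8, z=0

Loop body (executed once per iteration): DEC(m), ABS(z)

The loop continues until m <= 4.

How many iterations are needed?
4

Tracing iterations:
Initial: m=8, z=0
After iteration 1: m=7, z=0
After iteration 2: m=6, z=0
After iteration 3: m=5, z=0
After iteration 4: m=4, z=0
m <= 4 now holds, so the loop exits after 4 iterations.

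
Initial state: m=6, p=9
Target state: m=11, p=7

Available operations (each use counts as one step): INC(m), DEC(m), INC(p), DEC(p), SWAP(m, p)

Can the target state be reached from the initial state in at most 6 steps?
Yes

Path (4 steps): INC(m) → INC(p) → INC(p) → SWAP(m, p)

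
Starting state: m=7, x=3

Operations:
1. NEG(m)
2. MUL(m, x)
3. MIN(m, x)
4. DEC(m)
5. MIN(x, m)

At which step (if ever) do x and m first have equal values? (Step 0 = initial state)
Step 5

x and m first become equal after step 5.

Comparing values at each step:
Initial: x=3, m=7
After step 1: x=3, m=-7
After step 2: x=3, m=-21
After step 3: x=3, m=-21
After step 4: x=3, m=-22
After step 5: x=-22, m=-22 ← equal!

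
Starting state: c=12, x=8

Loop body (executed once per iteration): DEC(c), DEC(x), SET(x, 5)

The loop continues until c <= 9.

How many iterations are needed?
3

Tracing iterations:
Initial: c=12, x=8
After iteration 1: c=11, x=5
After iteration 2: c=10, x=5
After iteration 3: c=9, x=5
c <= 9 now holds, so the loop exits after 3 iterations.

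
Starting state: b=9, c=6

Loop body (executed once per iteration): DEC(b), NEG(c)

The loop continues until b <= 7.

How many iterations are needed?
2

Tracing iterations:
Initial: b=9, c=6
After iteration 1: b=8, c=-6
After iteration 2: b=7, c=6
b <= 7 now holds, so the loop exits after 2 iterations.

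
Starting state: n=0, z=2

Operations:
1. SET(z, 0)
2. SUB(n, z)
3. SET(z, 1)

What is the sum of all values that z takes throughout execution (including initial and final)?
3

Values of z at each step:
Initial: z = 2
After step 1: z = 0
After step 2: z = 0
After step 3: z = 1
Sum = 2 + 0 + 0 + 1 = 3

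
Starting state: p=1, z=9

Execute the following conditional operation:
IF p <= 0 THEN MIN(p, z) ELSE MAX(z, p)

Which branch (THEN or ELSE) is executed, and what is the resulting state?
Branch: ELSE, Final state: p=1, z=9

Evaluating condition: p <= 0
p = 1
Condition is False, so ELSE branch executes
After MAX(z, p): p=1, z=9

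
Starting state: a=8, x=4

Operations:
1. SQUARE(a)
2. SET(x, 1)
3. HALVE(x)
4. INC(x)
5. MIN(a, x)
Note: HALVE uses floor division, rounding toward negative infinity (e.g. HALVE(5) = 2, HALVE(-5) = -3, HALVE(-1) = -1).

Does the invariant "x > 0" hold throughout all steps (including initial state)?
No, violated after step 3

The invariant is violated after step 3.

State at each step:
Initial: a=8, x=4
After step 1: a=64, x=4
After step 2: a=64, x=1
After step 3: a=64, x=0
After step 4: a=64, x=1
After step 5: a=1, x=1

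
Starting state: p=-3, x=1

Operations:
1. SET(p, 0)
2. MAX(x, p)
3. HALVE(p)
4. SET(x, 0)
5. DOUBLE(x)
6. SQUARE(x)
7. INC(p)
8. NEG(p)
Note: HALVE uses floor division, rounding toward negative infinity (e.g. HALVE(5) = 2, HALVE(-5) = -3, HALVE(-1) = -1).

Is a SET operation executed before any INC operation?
Yes

First SET: step 1
First INC: step 7
Since 1 < 7, SET comes first.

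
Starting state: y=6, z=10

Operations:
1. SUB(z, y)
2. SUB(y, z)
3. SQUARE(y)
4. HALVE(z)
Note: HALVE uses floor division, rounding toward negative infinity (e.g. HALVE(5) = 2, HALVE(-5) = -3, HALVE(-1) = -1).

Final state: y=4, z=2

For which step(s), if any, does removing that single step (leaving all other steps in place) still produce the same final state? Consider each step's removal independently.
None - removing any single step changes the final result

Testing removal of each single step:
Without step 1: final = y=16, z=5 (different)
Without step 2: final = y=36, z=2 (different)
Without step 3: final = y=2, z=2 (different)
Without step 4: final = y=4, z=4 (different)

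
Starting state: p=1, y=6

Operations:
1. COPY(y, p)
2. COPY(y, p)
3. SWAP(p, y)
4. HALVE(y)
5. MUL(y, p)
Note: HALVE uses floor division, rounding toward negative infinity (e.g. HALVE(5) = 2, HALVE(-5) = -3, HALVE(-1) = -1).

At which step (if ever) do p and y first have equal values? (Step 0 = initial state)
Step 1

p and y first become equal after step 1.

Comparing values at each step:
Initial: p=1, y=6
After step 1: p=1, y=1 ← equal!
After step 2: p=1, y=1 ← equal!
After step 3: p=1, y=1 ← equal!
After step 4: p=1, y=0
After step 5: p=1, y=0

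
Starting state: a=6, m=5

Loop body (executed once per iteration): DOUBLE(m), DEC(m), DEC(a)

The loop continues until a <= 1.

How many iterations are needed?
5

Tracing iterations:
Initial: a=6, m=5
After iteration 1: a=5, m=9
After iteration 2: a=4, m=17
After iteration 3: a=3, m=33
After iteration 4: a=2, m=65
After iteration 5: a=1, m=129
a <= 1 now holds, so the loop exits after 5 iterations.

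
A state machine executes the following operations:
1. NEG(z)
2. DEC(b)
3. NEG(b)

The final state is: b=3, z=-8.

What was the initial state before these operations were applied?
b=-2, z=8

Working backwards:
Final state: b=3, z=-8
Before step 3 (NEG(b)): b=-3, z=-8
Before step 2 (DEC(b)): b=-2, z=-8
Before step 1 (NEG(z)): b=-2, z=8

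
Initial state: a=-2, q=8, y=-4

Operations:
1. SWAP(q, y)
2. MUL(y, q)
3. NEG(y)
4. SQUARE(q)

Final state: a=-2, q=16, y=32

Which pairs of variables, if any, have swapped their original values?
None

Comparing initial and final values:
a: -2 → -2
y: -4 → 32
q: 8 → 16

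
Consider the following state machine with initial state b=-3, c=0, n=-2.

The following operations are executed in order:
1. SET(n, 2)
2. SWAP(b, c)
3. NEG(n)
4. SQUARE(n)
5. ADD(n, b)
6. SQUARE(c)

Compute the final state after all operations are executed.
{b: 0, c: 9, n: 4}

Step-by-step execution:
Initial: b=-3, c=0, n=-2
After step 1 (SET(n, 2)): b=-3, c=0, n=2
After step 2 (SWAP(b, c)): b=0, c=-3, n=2
After step 3 (NEG(n)): b=0, c=-3, n=-2
After step 4 (SQUARE(n)): b=0, c=-3, n=4
After step 5 (ADD(n, b)): b=0, c=-3, n=4
After step 6 (SQUARE(c)): b=0, c=9, n=4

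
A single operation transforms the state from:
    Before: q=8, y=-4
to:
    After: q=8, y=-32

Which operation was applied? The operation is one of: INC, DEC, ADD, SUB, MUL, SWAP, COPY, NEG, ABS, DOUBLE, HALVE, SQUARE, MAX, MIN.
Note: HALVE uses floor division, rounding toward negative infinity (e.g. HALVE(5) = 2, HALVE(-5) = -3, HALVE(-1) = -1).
MUL(y, q)

Analyzing the change:
Before: q=8, y=-4
After: q=8, y=-32
Variable y changed from -4 to -32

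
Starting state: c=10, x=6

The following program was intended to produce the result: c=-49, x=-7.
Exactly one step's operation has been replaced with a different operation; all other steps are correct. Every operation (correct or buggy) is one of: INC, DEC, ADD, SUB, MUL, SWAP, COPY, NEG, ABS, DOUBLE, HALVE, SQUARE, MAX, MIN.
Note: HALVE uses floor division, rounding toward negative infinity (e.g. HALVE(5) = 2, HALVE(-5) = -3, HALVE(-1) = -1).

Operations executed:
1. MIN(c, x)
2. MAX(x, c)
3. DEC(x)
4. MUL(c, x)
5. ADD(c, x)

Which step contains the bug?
Step 2

Trace with buggy code:
Initial: c=10, x=6
After step 1: c=6, x=6
After step 2: c=6, x=6
After step 3: c=6, x=5
After step 4: c=30, x=5
After step 5: c=35, x=5
Actual final c=35, x=5 ≠ expected c=-49, x=-7.
Step 2 is the only position where a single-operation replacement can produce the expected result.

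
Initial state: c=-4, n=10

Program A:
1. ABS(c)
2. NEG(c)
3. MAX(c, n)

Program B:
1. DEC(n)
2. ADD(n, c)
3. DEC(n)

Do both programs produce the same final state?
No

Program A final state: c=10, n=10
Program B final state: c=-4, n=4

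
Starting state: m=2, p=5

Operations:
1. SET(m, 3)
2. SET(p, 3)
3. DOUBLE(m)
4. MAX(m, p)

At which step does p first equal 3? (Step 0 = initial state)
Step 2

Tracing p:
Initial: p = 5
After step 1: p = 5
After step 2: p = 3 ← first occurrence
After step 3: p = 3
After step 4: p = 3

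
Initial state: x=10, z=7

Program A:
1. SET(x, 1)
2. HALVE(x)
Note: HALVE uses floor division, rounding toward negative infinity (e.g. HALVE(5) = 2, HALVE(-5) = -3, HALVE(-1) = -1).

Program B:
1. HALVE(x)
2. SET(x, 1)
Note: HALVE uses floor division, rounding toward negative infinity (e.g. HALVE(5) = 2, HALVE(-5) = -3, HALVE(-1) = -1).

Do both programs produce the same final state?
No

Program A final state: x=0, z=7
Program B final state: x=1, z=7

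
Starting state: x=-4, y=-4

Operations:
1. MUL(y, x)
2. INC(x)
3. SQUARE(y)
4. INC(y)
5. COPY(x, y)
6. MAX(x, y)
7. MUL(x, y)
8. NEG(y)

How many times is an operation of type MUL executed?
2

Counting MUL operations:
Step 1: MUL(y, x) ← MUL
Step 7: MUL(x, y) ← MUL
Total: 2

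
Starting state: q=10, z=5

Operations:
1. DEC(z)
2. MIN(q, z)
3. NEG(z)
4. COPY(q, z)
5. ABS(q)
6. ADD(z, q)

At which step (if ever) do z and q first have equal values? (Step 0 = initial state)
Step 2

z and q first become equal after step 2.

Comparing values at each step:
Initial: z=5, q=10
After step 1: z=4, q=10
After step 2: z=4, q=4 ← equal!
After step 3: z=-4, q=4
After step 4: z=-4, q=-4 ← equal!
After step 5: z=-4, q=4
After step 6: z=0, q=4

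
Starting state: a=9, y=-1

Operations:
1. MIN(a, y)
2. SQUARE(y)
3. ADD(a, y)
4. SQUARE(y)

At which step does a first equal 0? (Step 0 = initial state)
Step 3

Tracing a:
Initial: a = 9
After step 1: a = -1
After step 2: a = -1
After step 3: a = 0 ← first occurrence
After step 4: a = 0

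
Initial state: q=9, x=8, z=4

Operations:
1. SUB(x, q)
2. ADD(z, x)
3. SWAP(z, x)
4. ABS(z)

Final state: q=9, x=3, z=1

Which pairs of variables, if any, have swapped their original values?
None

Comparing initial and final values:
x: 8 → 3
q: 9 → 9
z: 4 → 1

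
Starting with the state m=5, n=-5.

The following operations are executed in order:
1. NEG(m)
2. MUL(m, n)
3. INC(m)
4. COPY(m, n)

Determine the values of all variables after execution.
{m: -5, n: -5}

Step-by-step execution:
Initial: m=5, n=-5
After step 1 (NEG(m)): m=-5, n=-5
After step 2 (MUL(m, n)): m=25, n=-5
After step 3 (INC(m)): m=26, n=-5
After step 4 (COPY(m, n)): m=-5, n=-5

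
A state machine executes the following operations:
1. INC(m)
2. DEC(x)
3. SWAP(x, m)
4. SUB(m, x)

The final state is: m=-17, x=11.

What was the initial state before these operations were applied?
m=10, x=-5

Working backwards:
Final state: m=-17, x=11
Before step 4 (SUB(m, x)): m=-6, x=11
Before step 3 (SWAP(x, m)): m=11, x=-6
Before step 2 (DEC(x)): m=11, x=-5
Before step 1 (INC(m)): m=10, x=-5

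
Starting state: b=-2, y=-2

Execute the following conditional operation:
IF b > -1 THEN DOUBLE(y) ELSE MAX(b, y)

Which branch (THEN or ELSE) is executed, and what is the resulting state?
Branch: ELSE, Final state: b=-2, y=-2

Evaluating condition: b > -1
b = -2
Condition is False, so ELSE branch executes
After MAX(b, y): b=-2, y=-2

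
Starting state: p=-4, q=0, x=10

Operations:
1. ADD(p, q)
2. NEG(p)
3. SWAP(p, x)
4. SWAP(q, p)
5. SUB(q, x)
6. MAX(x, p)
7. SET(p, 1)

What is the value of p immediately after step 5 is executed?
p = 0

Tracing p through execution:
Initial: p = -4
After step 1 (ADD(p, q)): p = -4
After step 2 (NEG(p)): p = 4
After step 3 (SWAP(p, x)): p = 10
After step 4 (SWAP(q, p)): p = 0
After step 5 (SUB(q, x)): p = 0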